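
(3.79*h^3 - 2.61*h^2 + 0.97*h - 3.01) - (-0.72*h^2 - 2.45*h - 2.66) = 3.79*h^3 - 1.89*h^2 + 3.42*h - 0.35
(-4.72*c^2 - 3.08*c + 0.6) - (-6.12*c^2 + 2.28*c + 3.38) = 1.4*c^2 - 5.36*c - 2.78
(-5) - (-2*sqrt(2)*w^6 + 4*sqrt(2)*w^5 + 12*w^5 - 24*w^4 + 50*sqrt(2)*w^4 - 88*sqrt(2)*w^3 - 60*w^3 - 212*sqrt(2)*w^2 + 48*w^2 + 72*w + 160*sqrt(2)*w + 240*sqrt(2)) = 2*sqrt(2)*w^6 - 12*w^5 - 4*sqrt(2)*w^5 - 50*sqrt(2)*w^4 + 24*w^4 + 60*w^3 + 88*sqrt(2)*w^3 - 48*w^2 + 212*sqrt(2)*w^2 - 160*sqrt(2)*w - 72*w - 240*sqrt(2) - 5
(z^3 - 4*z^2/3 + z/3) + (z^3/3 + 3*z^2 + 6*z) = 4*z^3/3 + 5*z^2/3 + 19*z/3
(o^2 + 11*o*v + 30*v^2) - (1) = o^2 + 11*o*v + 30*v^2 - 1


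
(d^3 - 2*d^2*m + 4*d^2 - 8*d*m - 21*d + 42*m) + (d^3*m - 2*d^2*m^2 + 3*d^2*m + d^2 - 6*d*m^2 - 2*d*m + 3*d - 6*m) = d^3*m + d^3 - 2*d^2*m^2 + d^2*m + 5*d^2 - 6*d*m^2 - 10*d*m - 18*d + 36*m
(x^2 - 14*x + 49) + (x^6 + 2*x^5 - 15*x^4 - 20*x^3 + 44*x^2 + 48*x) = x^6 + 2*x^5 - 15*x^4 - 20*x^3 + 45*x^2 + 34*x + 49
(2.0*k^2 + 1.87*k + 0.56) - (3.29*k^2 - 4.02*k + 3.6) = -1.29*k^2 + 5.89*k - 3.04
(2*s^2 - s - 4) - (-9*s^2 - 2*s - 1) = 11*s^2 + s - 3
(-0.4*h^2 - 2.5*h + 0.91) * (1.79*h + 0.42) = -0.716*h^3 - 4.643*h^2 + 0.5789*h + 0.3822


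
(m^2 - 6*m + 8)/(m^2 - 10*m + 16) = (m - 4)/(m - 8)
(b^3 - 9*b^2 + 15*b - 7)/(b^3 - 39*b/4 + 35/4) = 4*(b^2 - 8*b + 7)/(4*b^2 + 4*b - 35)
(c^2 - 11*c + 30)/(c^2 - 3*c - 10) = (c - 6)/(c + 2)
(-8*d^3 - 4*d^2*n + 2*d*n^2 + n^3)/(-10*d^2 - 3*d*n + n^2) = (4*d^2 - n^2)/(5*d - n)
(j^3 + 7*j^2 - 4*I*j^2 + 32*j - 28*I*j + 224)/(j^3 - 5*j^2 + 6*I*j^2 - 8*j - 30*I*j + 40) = (j^2 + j*(7 - 8*I) - 56*I)/(j^2 + j*(-5 + 2*I) - 10*I)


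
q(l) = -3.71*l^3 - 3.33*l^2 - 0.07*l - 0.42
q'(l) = -11.13*l^2 - 6.66*l - 0.07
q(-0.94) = -0.22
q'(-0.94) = -3.64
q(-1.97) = 15.16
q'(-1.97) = -30.14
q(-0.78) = -0.63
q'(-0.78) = -1.65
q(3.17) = -152.29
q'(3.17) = -133.03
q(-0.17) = -0.49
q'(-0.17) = 0.74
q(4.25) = -345.67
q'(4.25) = -229.41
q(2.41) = -71.86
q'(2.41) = -80.76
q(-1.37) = 2.97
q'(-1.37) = -11.84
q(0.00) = -0.42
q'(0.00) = -0.07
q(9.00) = -2975.37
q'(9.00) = -961.54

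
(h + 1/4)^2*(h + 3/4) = h^3 + 5*h^2/4 + 7*h/16 + 3/64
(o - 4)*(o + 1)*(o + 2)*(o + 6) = o^4 + 5*o^3 - 16*o^2 - 68*o - 48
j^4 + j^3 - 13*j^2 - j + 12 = (j - 3)*(j - 1)*(j + 1)*(j + 4)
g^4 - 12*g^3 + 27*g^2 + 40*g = g*(g - 8)*(g - 5)*(g + 1)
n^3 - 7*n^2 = n^2*(n - 7)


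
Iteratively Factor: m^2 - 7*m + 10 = (m - 2)*(m - 5)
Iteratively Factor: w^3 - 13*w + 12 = (w + 4)*(w^2 - 4*w + 3) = (w - 3)*(w + 4)*(w - 1)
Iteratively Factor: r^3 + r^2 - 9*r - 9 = (r - 3)*(r^2 + 4*r + 3) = (r - 3)*(r + 3)*(r + 1)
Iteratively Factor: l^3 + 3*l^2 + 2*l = (l + 2)*(l^2 + l) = (l + 1)*(l + 2)*(l)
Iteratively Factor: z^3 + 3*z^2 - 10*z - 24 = (z + 2)*(z^2 + z - 12) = (z - 3)*(z + 2)*(z + 4)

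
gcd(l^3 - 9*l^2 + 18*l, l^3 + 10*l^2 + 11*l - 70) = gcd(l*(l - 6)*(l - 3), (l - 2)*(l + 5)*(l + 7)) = 1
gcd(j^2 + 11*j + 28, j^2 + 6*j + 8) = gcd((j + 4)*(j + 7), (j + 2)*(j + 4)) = j + 4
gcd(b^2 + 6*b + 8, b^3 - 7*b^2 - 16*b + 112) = b + 4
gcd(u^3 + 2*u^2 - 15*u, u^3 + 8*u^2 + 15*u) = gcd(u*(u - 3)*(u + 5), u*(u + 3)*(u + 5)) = u^2 + 5*u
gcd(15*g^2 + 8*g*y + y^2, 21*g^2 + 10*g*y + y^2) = 3*g + y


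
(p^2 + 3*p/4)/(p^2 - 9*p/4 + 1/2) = p*(4*p + 3)/(4*p^2 - 9*p + 2)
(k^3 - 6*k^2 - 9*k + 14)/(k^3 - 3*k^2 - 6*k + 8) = (k - 7)/(k - 4)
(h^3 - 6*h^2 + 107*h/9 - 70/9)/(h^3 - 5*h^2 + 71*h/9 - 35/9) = (h - 2)/(h - 1)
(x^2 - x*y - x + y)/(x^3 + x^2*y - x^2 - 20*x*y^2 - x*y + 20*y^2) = (x - y)/(x^2 + x*y - 20*y^2)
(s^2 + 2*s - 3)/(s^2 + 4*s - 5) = (s + 3)/(s + 5)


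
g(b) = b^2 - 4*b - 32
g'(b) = 2*b - 4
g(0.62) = -34.10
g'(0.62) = -2.76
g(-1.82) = -21.41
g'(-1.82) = -7.64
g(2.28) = -35.92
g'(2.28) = 0.56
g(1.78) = -35.95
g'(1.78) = -0.44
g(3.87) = -32.50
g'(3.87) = 3.74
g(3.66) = -33.24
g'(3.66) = 3.32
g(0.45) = -33.60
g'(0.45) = -3.10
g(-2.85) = -12.48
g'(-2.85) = -9.70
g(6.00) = -20.00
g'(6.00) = 8.00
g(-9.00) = 85.00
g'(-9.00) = -22.00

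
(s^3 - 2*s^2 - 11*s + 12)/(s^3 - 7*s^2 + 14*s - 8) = (s + 3)/(s - 2)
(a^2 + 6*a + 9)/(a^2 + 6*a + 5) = (a^2 + 6*a + 9)/(a^2 + 6*a + 5)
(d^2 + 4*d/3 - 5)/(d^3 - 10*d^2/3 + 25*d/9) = 3*(d + 3)/(d*(3*d - 5))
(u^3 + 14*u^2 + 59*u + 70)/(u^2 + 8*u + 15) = (u^2 + 9*u + 14)/(u + 3)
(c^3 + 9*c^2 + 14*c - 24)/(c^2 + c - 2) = (c^2 + 10*c + 24)/(c + 2)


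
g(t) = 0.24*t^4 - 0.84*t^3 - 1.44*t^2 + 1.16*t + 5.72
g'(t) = 0.96*t^3 - 2.52*t^2 - 2.88*t + 1.16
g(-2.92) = 28.42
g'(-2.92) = -35.82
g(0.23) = 5.90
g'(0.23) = 0.38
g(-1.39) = 4.48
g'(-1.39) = -2.28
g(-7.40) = 978.35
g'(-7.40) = -504.54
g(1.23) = 3.95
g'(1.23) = -4.41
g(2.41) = -3.51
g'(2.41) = -6.98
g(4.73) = 10.23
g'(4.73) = 32.75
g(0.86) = 5.25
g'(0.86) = -2.57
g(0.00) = 5.72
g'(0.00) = 1.16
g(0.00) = 5.72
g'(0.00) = 1.16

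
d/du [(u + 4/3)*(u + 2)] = 2*u + 10/3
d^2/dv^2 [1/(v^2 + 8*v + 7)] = 2*(-v^2 - 8*v + 4*(v + 4)^2 - 7)/(v^2 + 8*v + 7)^3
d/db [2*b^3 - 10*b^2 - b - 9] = 6*b^2 - 20*b - 1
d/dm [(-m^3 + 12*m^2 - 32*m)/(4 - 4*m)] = (2*m^3 - 15*m^2 + 24*m - 32)/(4*(m^2 - 2*m + 1))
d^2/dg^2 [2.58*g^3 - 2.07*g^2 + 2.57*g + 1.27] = 15.48*g - 4.14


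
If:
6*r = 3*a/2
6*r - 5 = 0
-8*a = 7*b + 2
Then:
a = 10/3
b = -86/21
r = 5/6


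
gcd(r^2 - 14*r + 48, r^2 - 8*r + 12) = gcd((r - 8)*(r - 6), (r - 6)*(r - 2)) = r - 6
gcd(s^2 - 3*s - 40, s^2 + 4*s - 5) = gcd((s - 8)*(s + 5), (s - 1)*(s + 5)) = s + 5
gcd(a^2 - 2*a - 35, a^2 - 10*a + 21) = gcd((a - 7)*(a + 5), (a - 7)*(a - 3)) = a - 7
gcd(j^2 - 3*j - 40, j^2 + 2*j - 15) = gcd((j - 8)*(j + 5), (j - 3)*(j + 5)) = j + 5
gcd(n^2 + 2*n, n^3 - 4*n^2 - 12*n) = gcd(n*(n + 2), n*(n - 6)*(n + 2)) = n^2 + 2*n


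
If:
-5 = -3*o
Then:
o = 5/3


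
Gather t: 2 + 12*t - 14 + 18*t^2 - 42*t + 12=18*t^2 - 30*t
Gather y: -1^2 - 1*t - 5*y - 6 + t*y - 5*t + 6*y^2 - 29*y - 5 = -6*t + 6*y^2 + y*(t - 34) - 12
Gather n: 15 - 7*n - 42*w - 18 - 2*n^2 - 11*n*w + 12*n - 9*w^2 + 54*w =-2*n^2 + n*(5 - 11*w) - 9*w^2 + 12*w - 3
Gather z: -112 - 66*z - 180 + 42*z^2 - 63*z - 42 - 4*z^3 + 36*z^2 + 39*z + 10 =-4*z^3 + 78*z^2 - 90*z - 324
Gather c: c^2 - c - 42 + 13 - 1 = c^2 - c - 30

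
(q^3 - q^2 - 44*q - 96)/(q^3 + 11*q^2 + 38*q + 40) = (q^2 - 5*q - 24)/(q^2 + 7*q + 10)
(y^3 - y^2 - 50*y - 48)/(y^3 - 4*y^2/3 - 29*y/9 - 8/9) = 9*(y^2 - 2*y - 48)/(9*y^2 - 21*y - 8)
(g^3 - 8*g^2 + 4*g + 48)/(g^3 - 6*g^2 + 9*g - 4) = (g^2 - 4*g - 12)/(g^2 - 2*g + 1)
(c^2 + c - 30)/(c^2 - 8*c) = (c^2 + c - 30)/(c*(c - 8))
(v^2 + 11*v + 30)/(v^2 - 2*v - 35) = (v + 6)/(v - 7)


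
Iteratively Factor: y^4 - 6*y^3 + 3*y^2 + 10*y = (y + 1)*(y^3 - 7*y^2 + 10*y) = y*(y + 1)*(y^2 - 7*y + 10) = y*(y - 2)*(y + 1)*(y - 5)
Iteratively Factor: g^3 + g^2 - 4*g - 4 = (g + 2)*(g^2 - g - 2) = (g + 1)*(g + 2)*(g - 2)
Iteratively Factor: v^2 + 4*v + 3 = (v + 3)*(v + 1)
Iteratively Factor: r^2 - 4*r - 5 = (r + 1)*(r - 5)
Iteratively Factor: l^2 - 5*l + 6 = (l - 2)*(l - 3)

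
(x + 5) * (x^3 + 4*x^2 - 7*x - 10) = x^4 + 9*x^3 + 13*x^2 - 45*x - 50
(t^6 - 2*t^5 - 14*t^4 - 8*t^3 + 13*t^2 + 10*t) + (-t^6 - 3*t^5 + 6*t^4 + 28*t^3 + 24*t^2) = -5*t^5 - 8*t^4 + 20*t^3 + 37*t^2 + 10*t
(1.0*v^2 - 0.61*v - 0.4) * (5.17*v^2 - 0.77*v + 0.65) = 5.17*v^4 - 3.9237*v^3 - 0.9483*v^2 - 0.0885*v - 0.26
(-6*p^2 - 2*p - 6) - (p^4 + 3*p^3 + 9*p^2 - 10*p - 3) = -p^4 - 3*p^3 - 15*p^2 + 8*p - 3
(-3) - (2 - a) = a - 5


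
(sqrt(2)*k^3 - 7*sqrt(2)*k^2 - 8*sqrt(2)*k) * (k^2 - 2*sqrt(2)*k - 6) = sqrt(2)*k^5 - 7*sqrt(2)*k^4 - 4*k^4 - 14*sqrt(2)*k^3 + 28*k^3 + 32*k^2 + 42*sqrt(2)*k^2 + 48*sqrt(2)*k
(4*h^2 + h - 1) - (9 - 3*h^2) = 7*h^2 + h - 10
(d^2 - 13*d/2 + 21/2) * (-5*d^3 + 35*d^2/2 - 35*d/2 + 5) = -5*d^5 + 50*d^4 - 735*d^3/4 + 605*d^2/2 - 865*d/4 + 105/2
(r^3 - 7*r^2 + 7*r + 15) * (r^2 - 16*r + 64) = r^5 - 23*r^4 + 183*r^3 - 545*r^2 + 208*r + 960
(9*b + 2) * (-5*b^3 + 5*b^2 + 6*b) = -45*b^4 + 35*b^3 + 64*b^2 + 12*b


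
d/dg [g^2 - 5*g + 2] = 2*g - 5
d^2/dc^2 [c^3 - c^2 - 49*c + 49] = 6*c - 2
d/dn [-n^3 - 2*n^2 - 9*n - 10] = -3*n^2 - 4*n - 9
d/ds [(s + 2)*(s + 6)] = 2*s + 8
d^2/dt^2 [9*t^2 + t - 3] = 18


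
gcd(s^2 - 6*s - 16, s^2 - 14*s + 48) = s - 8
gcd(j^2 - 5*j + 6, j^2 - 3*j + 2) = j - 2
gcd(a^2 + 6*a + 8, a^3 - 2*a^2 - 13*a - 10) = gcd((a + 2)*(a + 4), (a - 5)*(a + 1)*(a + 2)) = a + 2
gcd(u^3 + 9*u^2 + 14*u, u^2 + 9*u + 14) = u^2 + 9*u + 14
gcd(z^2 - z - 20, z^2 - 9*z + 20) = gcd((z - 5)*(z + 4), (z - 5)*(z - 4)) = z - 5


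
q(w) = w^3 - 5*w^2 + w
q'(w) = 3*w^2 - 10*w + 1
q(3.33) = -15.19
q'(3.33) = 0.97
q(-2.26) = -39.34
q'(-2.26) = 38.92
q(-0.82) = -4.73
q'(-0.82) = 11.22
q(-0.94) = -6.19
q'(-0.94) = 13.05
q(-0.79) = -4.40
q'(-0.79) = 10.77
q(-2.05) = -31.68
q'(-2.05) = 34.11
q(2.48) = -13.02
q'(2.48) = -5.35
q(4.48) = -5.96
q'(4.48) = 16.41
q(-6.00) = -402.00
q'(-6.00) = 169.00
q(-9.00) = -1143.00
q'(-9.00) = 334.00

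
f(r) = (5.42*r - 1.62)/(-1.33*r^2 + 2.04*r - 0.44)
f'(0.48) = 9.46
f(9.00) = -0.53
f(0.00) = 3.68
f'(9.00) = 0.07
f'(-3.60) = 0.18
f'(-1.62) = 0.51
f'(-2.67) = 0.27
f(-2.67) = 1.05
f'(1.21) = 950.67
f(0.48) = 4.22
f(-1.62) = 1.44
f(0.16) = 5.10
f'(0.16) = 19.04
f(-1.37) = 1.58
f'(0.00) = 4.75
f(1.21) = 60.85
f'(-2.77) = 0.26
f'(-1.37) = 0.62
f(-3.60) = 0.84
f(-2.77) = 1.02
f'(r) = (2.66*r - 2.04)*(5.42*r - 1.62)/(-1.33*r^2 + 2.04*r - 0.44)^2 + 5.42/(-1.33*r^2 + 2.04*r - 0.44)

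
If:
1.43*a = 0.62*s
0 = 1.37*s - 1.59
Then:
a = 0.50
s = 1.16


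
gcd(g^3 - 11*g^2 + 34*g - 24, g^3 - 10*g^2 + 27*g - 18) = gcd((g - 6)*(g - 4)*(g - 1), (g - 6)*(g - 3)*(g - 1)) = g^2 - 7*g + 6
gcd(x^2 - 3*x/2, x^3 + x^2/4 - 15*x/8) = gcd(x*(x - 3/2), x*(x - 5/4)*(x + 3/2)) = x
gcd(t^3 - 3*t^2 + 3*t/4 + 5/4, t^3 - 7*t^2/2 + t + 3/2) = t^2 - t/2 - 1/2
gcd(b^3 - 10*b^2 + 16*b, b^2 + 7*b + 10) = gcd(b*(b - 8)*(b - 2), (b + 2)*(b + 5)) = 1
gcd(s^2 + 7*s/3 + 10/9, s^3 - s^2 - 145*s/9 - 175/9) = s + 5/3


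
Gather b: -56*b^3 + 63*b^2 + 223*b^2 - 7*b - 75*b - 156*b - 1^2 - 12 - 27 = -56*b^3 + 286*b^2 - 238*b - 40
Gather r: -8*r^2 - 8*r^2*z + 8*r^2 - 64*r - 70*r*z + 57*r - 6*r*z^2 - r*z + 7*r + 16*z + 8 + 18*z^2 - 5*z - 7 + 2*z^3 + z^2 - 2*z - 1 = -8*r^2*z + r*(-6*z^2 - 71*z) + 2*z^3 + 19*z^2 + 9*z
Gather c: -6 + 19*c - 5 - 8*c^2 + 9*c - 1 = -8*c^2 + 28*c - 12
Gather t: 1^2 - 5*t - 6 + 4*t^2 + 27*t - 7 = 4*t^2 + 22*t - 12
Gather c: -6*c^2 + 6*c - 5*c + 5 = -6*c^2 + c + 5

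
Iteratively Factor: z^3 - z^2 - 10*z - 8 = (z - 4)*(z^2 + 3*z + 2) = (z - 4)*(z + 1)*(z + 2)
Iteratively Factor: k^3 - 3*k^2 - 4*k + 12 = (k + 2)*(k^2 - 5*k + 6) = (k - 3)*(k + 2)*(k - 2)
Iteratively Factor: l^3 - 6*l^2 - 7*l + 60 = (l - 4)*(l^2 - 2*l - 15) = (l - 4)*(l + 3)*(l - 5)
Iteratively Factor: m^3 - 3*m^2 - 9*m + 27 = (m + 3)*(m^2 - 6*m + 9) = (m - 3)*(m + 3)*(m - 3)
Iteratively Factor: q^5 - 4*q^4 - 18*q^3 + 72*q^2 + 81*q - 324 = (q - 3)*(q^4 - q^3 - 21*q^2 + 9*q + 108) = (q - 4)*(q - 3)*(q^3 + 3*q^2 - 9*q - 27) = (q - 4)*(q - 3)*(q + 3)*(q^2 - 9) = (q - 4)*(q - 3)*(q + 3)^2*(q - 3)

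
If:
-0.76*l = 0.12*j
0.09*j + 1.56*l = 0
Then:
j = 0.00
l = 0.00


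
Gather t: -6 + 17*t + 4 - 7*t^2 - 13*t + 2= -7*t^2 + 4*t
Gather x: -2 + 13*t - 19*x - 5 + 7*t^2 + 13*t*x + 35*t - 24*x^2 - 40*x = 7*t^2 + 48*t - 24*x^2 + x*(13*t - 59) - 7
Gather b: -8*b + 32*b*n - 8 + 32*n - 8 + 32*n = b*(32*n - 8) + 64*n - 16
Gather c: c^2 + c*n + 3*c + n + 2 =c^2 + c*(n + 3) + n + 2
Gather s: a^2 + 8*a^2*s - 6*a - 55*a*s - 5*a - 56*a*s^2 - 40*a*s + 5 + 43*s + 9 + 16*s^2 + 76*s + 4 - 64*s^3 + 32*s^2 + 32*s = a^2 - 11*a - 64*s^3 + s^2*(48 - 56*a) + s*(8*a^2 - 95*a + 151) + 18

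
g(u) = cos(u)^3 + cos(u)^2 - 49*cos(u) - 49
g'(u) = -3*sin(u)*cos(u)^2 - 2*sin(u)*cos(u) + 49*sin(u)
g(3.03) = -0.30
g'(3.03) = 5.35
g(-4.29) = -28.81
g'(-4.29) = 44.98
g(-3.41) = -1.72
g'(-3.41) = 12.77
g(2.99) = -0.55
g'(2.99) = 7.26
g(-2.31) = -15.84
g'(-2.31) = -36.20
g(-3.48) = -2.73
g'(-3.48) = 16.01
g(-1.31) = -61.55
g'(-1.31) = -46.65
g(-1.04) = -73.42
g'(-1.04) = -40.72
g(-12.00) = -89.04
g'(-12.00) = 24.24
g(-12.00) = -89.04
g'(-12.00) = 24.24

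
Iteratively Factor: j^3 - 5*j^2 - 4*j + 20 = (j - 2)*(j^2 - 3*j - 10) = (j - 2)*(j + 2)*(j - 5)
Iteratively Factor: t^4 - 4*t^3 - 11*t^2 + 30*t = (t - 2)*(t^3 - 2*t^2 - 15*t) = t*(t - 2)*(t^2 - 2*t - 15) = t*(t - 2)*(t + 3)*(t - 5)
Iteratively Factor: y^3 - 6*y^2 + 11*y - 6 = (y - 3)*(y^2 - 3*y + 2) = (y - 3)*(y - 2)*(y - 1)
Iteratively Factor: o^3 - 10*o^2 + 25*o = (o - 5)*(o^2 - 5*o) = o*(o - 5)*(o - 5)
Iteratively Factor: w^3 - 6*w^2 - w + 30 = (w - 3)*(w^2 - 3*w - 10) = (w - 5)*(w - 3)*(w + 2)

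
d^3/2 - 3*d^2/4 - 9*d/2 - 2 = (d/2 + 1)*(d - 4)*(d + 1/2)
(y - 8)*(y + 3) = y^2 - 5*y - 24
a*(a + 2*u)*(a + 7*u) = a^3 + 9*a^2*u + 14*a*u^2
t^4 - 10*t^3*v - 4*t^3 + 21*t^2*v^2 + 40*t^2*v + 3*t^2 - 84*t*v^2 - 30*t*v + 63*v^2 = (t - 3)*(t - 1)*(t - 7*v)*(t - 3*v)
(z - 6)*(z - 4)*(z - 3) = z^3 - 13*z^2 + 54*z - 72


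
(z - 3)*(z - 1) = z^2 - 4*z + 3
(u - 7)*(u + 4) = u^2 - 3*u - 28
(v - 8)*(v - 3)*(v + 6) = v^3 - 5*v^2 - 42*v + 144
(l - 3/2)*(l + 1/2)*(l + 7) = l^3 + 6*l^2 - 31*l/4 - 21/4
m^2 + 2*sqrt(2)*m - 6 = (m - sqrt(2))*(m + 3*sqrt(2))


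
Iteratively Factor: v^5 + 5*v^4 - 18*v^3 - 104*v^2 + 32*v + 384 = (v - 4)*(v^4 + 9*v^3 + 18*v^2 - 32*v - 96) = (v - 4)*(v + 4)*(v^3 + 5*v^2 - 2*v - 24) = (v - 4)*(v - 2)*(v + 4)*(v^2 + 7*v + 12) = (v - 4)*(v - 2)*(v + 3)*(v + 4)*(v + 4)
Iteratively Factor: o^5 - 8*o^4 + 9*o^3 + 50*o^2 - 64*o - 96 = (o - 4)*(o^4 - 4*o^3 - 7*o^2 + 22*o + 24) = (o - 4)*(o + 2)*(o^3 - 6*o^2 + 5*o + 12) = (o - 4)^2*(o + 2)*(o^2 - 2*o - 3) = (o - 4)^2*(o - 3)*(o + 2)*(o + 1)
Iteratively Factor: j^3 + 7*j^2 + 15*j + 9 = (j + 3)*(j^2 + 4*j + 3) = (j + 3)^2*(j + 1)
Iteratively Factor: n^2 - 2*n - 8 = (n - 4)*(n + 2)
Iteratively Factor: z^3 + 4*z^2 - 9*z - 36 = (z + 3)*(z^2 + z - 12) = (z - 3)*(z + 3)*(z + 4)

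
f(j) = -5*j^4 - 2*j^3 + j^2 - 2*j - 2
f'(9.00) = -15050.00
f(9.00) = -34202.00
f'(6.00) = -4526.00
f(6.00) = -6890.00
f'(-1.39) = 37.34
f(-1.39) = -10.58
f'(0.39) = -3.32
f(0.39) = -2.86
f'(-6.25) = 4633.94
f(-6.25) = -7091.55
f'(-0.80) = 2.80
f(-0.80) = -0.78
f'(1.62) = -99.54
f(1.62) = -45.56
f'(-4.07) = 1238.85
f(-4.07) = -1214.44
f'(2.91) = -539.83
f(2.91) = -407.18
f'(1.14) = -37.15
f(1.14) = -14.39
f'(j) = -20*j^3 - 6*j^2 + 2*j - 2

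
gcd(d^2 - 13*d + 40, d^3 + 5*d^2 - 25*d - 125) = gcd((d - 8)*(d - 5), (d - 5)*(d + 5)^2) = d - 5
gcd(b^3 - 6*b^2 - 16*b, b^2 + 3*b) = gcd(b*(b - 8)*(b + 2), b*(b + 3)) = b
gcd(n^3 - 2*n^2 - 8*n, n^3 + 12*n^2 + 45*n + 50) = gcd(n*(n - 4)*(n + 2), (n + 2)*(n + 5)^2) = n + 2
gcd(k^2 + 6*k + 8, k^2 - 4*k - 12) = k + 2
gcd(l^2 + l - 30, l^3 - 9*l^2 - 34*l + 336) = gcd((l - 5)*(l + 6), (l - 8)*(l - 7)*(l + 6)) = l + 6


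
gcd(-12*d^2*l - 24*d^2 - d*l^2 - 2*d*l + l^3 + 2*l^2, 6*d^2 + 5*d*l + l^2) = 3*d + l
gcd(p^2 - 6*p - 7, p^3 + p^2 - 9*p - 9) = p + 1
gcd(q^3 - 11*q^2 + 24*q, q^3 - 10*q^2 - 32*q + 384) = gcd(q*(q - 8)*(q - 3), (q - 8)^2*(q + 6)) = q - 8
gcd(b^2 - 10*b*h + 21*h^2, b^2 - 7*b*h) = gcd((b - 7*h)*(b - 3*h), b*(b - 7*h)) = b - 7*h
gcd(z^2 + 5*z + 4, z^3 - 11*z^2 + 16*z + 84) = 1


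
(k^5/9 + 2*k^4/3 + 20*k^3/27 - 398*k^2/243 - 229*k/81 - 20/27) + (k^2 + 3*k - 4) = k^5/9 + 2*k^4/3 + 20*k^3/27 - 155*k^2/243 + 14*k/81 - 128/27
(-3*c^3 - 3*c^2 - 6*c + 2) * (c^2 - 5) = -3*c^5 - 3*c^4 + 9*c^3 + 17*c^2 + 30*c - 10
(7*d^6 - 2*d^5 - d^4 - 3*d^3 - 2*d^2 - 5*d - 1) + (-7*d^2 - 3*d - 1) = 7*d^6 - 2*d^5 - d^4 - 3*d^3 - 9*d^2 - 8*d - 2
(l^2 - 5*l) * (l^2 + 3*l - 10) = l^4 - 2*l^3 - 25*l^2 + 50*l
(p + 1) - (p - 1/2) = 3/2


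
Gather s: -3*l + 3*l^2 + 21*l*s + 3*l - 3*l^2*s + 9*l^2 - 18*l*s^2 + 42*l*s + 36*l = 12*l^2 - 18*l*s^2 + 36*l + s*(-3*l^2 + 63*l)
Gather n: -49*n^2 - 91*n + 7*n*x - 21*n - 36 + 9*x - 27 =-49*n^2 + n*(7*x - 112) + 9*x - 63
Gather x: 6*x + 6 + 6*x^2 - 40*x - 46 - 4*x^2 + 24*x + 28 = 2*x^2 - 10*x - 12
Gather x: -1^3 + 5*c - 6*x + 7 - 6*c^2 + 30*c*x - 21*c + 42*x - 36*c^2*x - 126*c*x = -6*c^2 - 16*c + x*(-36*c^2 - 96*c + 36) + 6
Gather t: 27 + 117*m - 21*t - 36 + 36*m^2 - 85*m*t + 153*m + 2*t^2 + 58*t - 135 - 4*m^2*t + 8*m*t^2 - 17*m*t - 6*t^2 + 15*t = 36*m^2 + 270*m + t^2*(8*m - 4) + t*(-4*m^2 - 102*m + 52) - 144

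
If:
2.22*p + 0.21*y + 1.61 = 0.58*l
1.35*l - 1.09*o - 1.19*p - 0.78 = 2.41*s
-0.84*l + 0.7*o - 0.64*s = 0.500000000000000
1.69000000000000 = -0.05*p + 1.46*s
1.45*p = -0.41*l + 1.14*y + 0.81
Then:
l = -21.23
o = -23.85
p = -4.89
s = 0.99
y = -14.57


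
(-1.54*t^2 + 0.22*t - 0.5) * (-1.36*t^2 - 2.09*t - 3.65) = 2.0944*t^4 + 2.9194*t^3 + 5.8412*t^2 + 0.242*t + 1.825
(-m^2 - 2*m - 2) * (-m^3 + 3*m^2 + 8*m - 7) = m^5 - m^4 - 12*m^3 - 15*m^2 - 2*m + 14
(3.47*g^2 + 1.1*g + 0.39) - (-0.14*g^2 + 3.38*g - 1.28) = 3.61*g^2 - 2.28*g + 1.67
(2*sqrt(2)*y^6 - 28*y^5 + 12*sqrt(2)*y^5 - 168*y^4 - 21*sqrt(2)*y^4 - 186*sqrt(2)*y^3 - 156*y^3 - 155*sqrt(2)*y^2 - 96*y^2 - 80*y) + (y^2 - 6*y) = 2*sqrt(2)*y^6 - 28*y^5 + 12*sqrt(2)*y^5 - 168*y^4 - 21*sqrt(2)*y^4 - 186*sqrt(2)*y^3 - 156*y^3 - 155*sqrt(2)*y^2 - 95*y^2 - 86*y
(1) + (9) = 10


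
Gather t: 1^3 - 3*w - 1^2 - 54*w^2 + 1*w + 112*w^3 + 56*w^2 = 112*w^3 + 2*w^2 - 2*w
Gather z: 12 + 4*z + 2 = 4*z + 14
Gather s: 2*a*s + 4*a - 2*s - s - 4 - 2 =4*a + s*(2*a - 3) - 6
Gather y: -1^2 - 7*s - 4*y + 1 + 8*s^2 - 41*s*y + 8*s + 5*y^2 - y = 8*s^2 + s + 5*y^2 + y*(-41*s - 5)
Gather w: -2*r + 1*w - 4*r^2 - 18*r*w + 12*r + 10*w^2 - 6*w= -4*r^2 + 10*r + 10*w^2 + w*(-18*r - 5)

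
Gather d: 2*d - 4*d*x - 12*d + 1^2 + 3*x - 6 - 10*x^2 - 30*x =d*(-4*x - 10) - 10*x^2 - 27*x - 5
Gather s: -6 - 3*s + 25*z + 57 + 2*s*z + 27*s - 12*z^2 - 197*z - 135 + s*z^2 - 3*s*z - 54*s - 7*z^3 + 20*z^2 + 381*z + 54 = s*(z^2 - z - 30) - 7*z^3 + 8*z^2 + 209*z - 30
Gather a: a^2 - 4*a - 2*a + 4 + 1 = a^2 - 6*a + 5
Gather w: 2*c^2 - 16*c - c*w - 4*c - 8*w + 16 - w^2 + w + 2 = 2*c^2 - 20*c - w^2 + w*(-c - 7) + 18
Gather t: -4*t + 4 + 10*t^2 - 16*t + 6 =10*t^2 - 20*t + 10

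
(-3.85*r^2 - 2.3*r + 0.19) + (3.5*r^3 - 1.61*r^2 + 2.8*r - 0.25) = 3.5*r^3 - 5.46*r^2 + 0.5*r - 0.06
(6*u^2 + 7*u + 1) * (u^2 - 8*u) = 6*u^4 - 41*u^3 - 55*u^2 - 8*u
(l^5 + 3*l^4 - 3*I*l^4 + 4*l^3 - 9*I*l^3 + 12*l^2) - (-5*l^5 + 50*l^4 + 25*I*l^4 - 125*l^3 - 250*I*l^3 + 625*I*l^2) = 6*l^5 - 47*l^4 - 28*I*l^4 + 129*l^3 + 241*I*l^3 + 12*l^2 - 625*I*l^2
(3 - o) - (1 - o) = 2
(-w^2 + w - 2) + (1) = -w^2 + w - 1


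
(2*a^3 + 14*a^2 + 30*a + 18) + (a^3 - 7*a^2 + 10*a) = 3*a^3 + 7*a^2 + 40*a + 18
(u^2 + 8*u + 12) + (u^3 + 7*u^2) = u^3 + 8*u^2 + 8*u + 12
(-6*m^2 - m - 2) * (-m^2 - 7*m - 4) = 6*m^4 + 43*m^3 + 33*m^2 + 18*m + 8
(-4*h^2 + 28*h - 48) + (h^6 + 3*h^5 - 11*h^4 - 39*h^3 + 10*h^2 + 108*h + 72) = h^6 + 3*h^5 - 11*h^4 - 39*h^3 + 6*h^2 + 136*h + 24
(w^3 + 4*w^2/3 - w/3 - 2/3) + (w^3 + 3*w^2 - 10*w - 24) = 2*w^3 + 13*w^2/3 - 31*w/3 - 74/3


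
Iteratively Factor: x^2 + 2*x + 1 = (x + 1)*(x + 1)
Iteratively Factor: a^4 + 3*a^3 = (a)*(a^3 + 3*a^2) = a*(a + 3)*(a^2) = a^2*(a + 3)*(a)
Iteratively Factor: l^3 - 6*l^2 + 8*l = (l - 4)*(l^2 - 2*l) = l*(l - 4)*(l - 2)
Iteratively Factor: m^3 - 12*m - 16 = (m + 2)*(m^2 - 2*m - 8) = (m - 4)*(m + 2)*(m + 2)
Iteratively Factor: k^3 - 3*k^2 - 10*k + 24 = (k - 2)*(k^2 - k - 12) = (k - 4)*(k - 2)*(k + 3)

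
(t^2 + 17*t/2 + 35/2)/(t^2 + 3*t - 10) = (t + 7/2)/(t - 2)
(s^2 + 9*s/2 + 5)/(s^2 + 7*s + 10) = (s + 5/2)/(s + 5)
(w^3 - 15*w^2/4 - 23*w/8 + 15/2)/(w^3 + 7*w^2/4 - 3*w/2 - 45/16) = 2*(w - 4)/(2*w + 3)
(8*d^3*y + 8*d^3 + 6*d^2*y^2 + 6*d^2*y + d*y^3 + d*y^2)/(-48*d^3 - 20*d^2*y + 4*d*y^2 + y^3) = d*(4*d*y + 4*d + y^2 + y)/(-24*d^2 + 2*d*y + y^2)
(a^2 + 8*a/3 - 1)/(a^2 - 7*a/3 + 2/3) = (a + 3)/(a - 2)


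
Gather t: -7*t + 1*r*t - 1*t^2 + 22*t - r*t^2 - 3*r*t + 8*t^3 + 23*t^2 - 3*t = 8*t^3 + t^2*(22 - r) + t*(12 - 2*r)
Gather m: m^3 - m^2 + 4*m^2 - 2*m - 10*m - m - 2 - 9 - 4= m^3 + 3*m^2 - 13*m - 15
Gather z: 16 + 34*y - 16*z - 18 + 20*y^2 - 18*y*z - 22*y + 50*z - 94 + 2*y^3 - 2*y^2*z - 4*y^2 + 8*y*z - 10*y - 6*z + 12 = 2*y^3 + 16*y^2 + 2*y + z*(-2*y^2 - 10*y + 28) - 84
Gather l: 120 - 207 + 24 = -63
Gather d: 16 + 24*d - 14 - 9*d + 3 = 15*d + 5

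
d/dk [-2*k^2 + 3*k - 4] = 3 - 4*k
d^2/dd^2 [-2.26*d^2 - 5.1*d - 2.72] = -4.52000000000000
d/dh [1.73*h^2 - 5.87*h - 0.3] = 3.46*h - 5.87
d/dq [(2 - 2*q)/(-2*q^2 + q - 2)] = 2*(2*q^2 - q - (q - 1)*(4*q - 1) + 2)/(2*q^2 - q + 2)^2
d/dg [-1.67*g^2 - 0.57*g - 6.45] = -3.34*g - 0.57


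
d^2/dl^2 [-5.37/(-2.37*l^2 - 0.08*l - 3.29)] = (-60.325506*l^2 - 2.036304*l + 5.37*(4.74*l + 0.08)*(9.48*l + 0.16) - 83.743002)/(2.37*l^2 + 0.08*l + 3.29)^3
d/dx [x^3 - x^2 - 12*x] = 3*x^2 - 2*x - 12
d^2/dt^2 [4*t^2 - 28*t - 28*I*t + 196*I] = 8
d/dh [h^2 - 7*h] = 2*h - 7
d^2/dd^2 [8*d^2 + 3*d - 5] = 16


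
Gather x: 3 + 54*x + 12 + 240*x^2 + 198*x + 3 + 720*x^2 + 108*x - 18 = 960*x^2 + 360*x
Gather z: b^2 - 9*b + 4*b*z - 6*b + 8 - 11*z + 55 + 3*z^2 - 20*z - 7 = b^2 - 15*b + 3*z^2 + z*(4*b - 31) + 56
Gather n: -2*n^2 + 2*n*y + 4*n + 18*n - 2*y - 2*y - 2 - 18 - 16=-2*n^2 + n*(2*y + 22) - 4*y - 36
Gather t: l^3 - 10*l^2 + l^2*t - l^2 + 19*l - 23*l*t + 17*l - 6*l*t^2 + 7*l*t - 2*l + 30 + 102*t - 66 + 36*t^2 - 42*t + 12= l^3 - 11*l^2 + 34*l + t^2*(36 - 6*l) + t*(l^2 - 16*l + 60) - 24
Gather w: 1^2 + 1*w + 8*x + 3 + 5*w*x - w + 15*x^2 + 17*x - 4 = 5*w*x + 15*x^2 + 25*x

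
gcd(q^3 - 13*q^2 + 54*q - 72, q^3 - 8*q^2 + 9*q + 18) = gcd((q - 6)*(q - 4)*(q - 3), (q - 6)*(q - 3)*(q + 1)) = q^2 - 9*q + 18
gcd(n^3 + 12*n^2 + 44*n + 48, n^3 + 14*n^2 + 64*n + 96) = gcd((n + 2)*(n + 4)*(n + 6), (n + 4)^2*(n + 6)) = n^2 + 10*n + 24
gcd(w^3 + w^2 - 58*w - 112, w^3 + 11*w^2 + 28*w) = w + 7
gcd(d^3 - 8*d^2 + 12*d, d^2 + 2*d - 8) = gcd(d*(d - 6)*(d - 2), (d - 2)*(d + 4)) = d - 2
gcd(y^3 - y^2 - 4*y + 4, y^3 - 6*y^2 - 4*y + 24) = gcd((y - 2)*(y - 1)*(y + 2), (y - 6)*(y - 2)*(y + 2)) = y^2 - 4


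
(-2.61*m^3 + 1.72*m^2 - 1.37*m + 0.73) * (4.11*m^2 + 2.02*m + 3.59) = -10.7271*m^5 + 1.797*m^4 - 11.5262*m^3 + 6.4077*m^2 - 3.4437*m + 2.6207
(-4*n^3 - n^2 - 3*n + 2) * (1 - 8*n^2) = 32*n^5 + 8*n^4 + 20*n^3 - 17*n^2 - 3*n + 2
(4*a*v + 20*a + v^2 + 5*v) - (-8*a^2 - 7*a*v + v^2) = 8*a^2 + 11*a*v + 20*a + 5*v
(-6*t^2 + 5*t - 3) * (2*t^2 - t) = -12*t^4 + 16*t^3 - 11*t^2 + 3*t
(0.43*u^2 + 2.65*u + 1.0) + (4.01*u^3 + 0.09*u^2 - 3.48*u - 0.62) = 4.01*u^3 + 0.52*u^2 - 0.83*u + 0.38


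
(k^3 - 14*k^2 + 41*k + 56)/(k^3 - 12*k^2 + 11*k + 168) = (k + 1)/(k + 3)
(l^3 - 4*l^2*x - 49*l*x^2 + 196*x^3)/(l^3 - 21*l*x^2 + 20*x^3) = (-l^2 + 49*x^2)/(-l^2 - 4*l*x + 5*x^2)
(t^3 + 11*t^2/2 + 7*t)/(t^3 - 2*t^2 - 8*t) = (t + 7/2)/(t - 4)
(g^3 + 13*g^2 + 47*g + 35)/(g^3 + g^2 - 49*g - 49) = (g + 5)/(g - 7)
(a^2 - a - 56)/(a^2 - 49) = (a - 8)/(a - 7)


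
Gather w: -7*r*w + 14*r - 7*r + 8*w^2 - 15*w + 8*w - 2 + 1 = 7*r + 8*w^2 + w*(-7*r - 7) - 1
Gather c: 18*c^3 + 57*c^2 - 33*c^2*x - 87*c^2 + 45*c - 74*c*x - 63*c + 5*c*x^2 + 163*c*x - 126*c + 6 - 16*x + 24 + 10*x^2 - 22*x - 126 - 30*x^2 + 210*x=18*c^3 + c^2*(-33*x - 30) + c*(5*x^2 + 89*x - 144) - 20*x^2 + 172*x - 96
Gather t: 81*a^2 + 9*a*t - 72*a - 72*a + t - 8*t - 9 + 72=81*a^2 - 144*a + t*(9*a - 7) + 63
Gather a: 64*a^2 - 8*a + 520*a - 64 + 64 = 64*a^2 + 512*a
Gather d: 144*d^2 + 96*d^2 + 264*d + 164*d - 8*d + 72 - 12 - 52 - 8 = 240*d^2 + 420*d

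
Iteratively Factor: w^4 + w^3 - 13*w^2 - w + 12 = (w - 3)*(w^3 + 4*w^2 - w - 4) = (w - 3)*(w + 4)*(w^2 - 1) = (w - 3)*(w - 1)*(w + 4)*(w + 1)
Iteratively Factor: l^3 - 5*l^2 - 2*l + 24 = (l - 3)*(l^2 - 2*l - 8) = (l - 3)*(l + 2)*(l - 4)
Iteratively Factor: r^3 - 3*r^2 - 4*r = (r + 1)*(r^2 - 4*r) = r*(r + 1)*(r - 4)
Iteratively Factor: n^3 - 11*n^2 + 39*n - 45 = (n - 3)*(n^2 - 8*n + 15) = (n - 3)^2*(n - 5)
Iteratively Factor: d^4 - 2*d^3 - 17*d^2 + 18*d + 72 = (d + 3)*(d^3 - 5*d^2 - 2*d + 24) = (d - 4)*(d + 3)*(d^2 - d - 6) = (d - 4)*(d - 3)*(d + 3)*(d + 2)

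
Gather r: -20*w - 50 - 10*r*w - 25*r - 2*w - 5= r*(-10*w - 25) - 22*w - 55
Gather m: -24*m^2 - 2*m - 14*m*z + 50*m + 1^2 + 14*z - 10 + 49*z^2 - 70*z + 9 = -24*m^2 + m*(48 - 14*z) + 49*z^2 - 56*z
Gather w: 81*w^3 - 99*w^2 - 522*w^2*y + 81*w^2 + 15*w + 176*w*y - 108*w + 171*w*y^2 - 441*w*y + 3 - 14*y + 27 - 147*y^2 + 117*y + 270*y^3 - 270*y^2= 81*w^3 + w^2*(-522*y - 18) + w*(171*y^2 - 265*y - 93) + 270*y^3 - 417*y^2 + 103*y + 30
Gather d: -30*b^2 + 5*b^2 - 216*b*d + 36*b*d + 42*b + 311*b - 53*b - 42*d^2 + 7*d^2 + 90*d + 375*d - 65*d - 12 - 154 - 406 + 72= -25*b^2 + 300*b - 35*d^2 + d*(400 - 180*b) - 500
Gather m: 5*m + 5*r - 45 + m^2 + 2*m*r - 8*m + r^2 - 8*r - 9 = m^2 + m*(2*r - 3) + r^2 - 3*r - 54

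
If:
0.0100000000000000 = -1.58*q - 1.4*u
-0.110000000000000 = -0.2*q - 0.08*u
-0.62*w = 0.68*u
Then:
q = 1.01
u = -1.14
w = 1.26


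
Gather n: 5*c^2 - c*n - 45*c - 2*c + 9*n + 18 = 5*c^2 - 47*c + n*(9 - c) + 18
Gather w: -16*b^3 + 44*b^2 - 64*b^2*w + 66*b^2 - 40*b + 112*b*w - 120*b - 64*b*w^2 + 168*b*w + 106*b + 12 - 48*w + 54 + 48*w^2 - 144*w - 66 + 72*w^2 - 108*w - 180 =-16*b^3 + 110*b^2 - 54*b + w^2*(120 - 64*b) + w*(-64*b^2 + 280*b - 300) - 180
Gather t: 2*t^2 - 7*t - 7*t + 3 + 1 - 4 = 2*t^2 - 14*t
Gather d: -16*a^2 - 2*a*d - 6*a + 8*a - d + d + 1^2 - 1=-16*a^2 - 2*a*d + 2*a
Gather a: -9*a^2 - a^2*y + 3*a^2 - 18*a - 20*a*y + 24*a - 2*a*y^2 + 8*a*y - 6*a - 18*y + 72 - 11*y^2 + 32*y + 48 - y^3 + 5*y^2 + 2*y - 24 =a^2*(-y - 6) + a*(-2*y^2 - 12*y) - y^3 - 6*y^2 + 16*y + 96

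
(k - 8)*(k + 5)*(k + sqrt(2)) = k^3 - 3*k^2 + sqrt(2)*k^2 - 40*k - 3*sqrt(2)*k - 40*sqrt(2)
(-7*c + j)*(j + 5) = -7*c*j - 35*c + j^2 + 5*j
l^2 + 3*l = l*(l + 3)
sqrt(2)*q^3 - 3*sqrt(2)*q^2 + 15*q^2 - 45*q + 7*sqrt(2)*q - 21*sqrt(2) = (q - 3)*(q + 7*sqrt(2))*(sqrt(2)*q + 1)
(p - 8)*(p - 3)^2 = p^3 - 14*p^2 + 57*p - 72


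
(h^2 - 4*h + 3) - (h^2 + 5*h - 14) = 17 - 9*h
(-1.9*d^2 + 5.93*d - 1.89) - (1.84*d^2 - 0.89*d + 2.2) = -3.74*d^2 + 6.82*d - 4.09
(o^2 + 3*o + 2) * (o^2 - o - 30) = o^4 + 2*o^3 - 31*o^2 - 92*o - 60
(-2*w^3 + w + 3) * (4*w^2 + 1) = -8*w^5 + 2*w^3 + 12*w^2 + w + 3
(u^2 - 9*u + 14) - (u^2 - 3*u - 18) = 32 - 6*u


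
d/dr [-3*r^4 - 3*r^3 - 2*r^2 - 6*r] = -12*r^3 - 9*r^2 - 4*r - 6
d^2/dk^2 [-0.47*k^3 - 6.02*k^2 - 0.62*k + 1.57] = -2.82*k - 12.04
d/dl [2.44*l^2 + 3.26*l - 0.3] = 4.88*l + 3.26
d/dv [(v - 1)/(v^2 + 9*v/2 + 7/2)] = 4*(-v^2 + 2*v + 8)/(4*v^4 + 36*v^3 + 109*v^2 + 126*v + 49)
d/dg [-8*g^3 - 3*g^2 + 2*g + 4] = -24*g^2 - 6*g + 2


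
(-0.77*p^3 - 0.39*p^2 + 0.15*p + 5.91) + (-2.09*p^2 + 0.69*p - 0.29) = -0.77*p^3 - 2.48*p^2 + 0.84*p + 5.62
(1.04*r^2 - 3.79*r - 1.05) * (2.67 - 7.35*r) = -7.644*r^3 + 30.6333*r^2 - 2.4018*r - 2.8035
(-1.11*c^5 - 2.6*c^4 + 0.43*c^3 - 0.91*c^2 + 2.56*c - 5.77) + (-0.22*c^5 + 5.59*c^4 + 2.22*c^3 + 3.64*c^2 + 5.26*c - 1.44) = -1.33*c^5 + 2.99*c^4 + 2.65*c^3 + 2.73*c^2 + 7.82*c - 7.21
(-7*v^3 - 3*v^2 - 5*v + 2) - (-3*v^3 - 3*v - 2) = -4*v^3 - 3*v^2 - 2*v + 4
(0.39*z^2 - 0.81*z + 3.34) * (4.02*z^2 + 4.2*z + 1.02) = 1.5678*z^4 - 1.6182*z^3 + 10.4226*z^2 + 13.2018*z + 3.4068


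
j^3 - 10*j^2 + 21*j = j*(j - 7)*(j - 3)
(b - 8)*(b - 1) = b^2 - 9*b + 8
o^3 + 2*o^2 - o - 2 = (o - 1)*(o + 1)*(o + 2)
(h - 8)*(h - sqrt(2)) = h^2 - 8*h - sqrt(2)*h + 8*sqrt(2)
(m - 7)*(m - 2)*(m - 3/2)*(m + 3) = m^4 - 15*m^3/2 - 4*m^2 + 123*m/2 - 63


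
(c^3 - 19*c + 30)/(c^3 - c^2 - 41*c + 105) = (c^2 + 3*c - 10)/(c^2 + 2*c - 35)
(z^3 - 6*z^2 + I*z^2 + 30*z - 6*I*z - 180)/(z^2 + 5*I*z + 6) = (z^2 - z*(6 + 5*I) + 30*I)/(z - I)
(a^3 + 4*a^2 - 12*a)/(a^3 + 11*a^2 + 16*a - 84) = a/(a + 7)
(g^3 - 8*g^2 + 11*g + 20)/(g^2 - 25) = (g^2 - 3*g - 4)/(g + 5)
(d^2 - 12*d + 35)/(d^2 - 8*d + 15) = (d - 7)/(d - 3)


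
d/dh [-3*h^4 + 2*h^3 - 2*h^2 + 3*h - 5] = -12*h^3 + 6*h^2 - 4*h + 3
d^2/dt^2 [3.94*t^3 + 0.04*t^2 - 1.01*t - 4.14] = 23.64*t + 0.08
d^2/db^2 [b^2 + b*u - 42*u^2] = 2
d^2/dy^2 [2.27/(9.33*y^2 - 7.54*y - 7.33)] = (395.202006*y^2 - 319.380828*y - 2.27*(18.66*y - 7.54)*(37.32*y - 15.08) - 310.485606)/(-9.33*y^2 + 7.54*y + 7.33)^3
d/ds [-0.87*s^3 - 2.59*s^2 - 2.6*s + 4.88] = -2.61*s^2 - 5.18*s - 2.6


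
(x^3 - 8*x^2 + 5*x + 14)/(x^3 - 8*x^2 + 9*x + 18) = (x^2 - 9*x + 14)/(x^2 - 9*x + 18)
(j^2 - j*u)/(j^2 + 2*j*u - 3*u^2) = j/(j + 3*u)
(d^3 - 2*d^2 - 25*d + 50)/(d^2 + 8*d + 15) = (d^2 - 7*d + 10)/(d + 3)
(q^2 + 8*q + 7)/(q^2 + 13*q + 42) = (q + 1)/(q + 6)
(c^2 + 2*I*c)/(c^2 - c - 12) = c*(c + 2*I)/(c^2 - c - 12)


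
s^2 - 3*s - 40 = (s - 8)*(s + 5)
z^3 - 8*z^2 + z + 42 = (z - 7)*(z - 3)*(z + 2)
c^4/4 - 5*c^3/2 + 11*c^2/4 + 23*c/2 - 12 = (c/4 + 1/2)*(c - 8)*(c - 3)*(c - 1)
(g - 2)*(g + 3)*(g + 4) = g^3 + 5*g^2 - 2*g - 24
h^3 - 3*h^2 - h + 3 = (h - 3)*(h - 1)*(h + 1)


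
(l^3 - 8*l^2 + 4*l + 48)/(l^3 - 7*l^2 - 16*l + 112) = (l^2 - 4*l - 12)/(l^2 - 3*l - 28)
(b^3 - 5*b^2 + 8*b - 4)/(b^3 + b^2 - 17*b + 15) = (b^2 - 4*b + 4)/(b^2 + 2*b - 15)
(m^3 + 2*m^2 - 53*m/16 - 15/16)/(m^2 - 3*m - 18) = (m^2 - m - 5/16)/(m - 6)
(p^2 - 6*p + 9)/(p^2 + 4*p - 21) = (p - 3)/(p + 7)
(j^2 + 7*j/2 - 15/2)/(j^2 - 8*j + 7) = (2*j^2 + 7*j - 15)/(2*(j^2 - 8*j + 7))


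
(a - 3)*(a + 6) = a^2 + 3*a - 18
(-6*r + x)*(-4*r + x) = 24*r^2 - 10*r*x + x^2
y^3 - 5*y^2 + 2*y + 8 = (y - 4)*(y - 2)*(y + 1)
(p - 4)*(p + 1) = p^2 - 3*p - 4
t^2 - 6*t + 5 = (t - 5)*(t - 1)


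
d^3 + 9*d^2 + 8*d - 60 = (d - 2)*(d + 5)*(d + 6)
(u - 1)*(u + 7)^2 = u^3 + 13*u^2 + 35*u - 49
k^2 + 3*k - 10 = (k - 2)*(k + 5)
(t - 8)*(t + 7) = t^2 - t - 56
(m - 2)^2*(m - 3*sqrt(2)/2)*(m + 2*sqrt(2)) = m^4 - 4*m^3 + sqrt(2)*m^3/2 - 2*sqrt(2)*m^2 - 2*m^2 + 2*sqrt(2)*m + 24*m - 24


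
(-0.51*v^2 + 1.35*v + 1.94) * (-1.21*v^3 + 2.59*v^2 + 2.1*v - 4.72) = 0.6171*v^5 - 2.9544*v^4 + 0.0781000000000001*v^3 + 10.2668*v^2 - 2.298*v - 9.1568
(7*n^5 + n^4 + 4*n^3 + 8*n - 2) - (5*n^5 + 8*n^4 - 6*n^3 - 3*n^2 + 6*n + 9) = 2*n^5 - 7*n^4 + 10*n^3 + 3*n^2 + 2*n - 11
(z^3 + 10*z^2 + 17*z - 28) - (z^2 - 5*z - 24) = z^3 + 9*z^2 + 22*z - 4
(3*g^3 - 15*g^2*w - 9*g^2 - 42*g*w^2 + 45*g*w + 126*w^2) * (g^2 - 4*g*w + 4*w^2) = 3*g^5 - 27*g^4*w - 9*g^4 + 30*g^3*w^2 + 81*g^3*w + 108*g^2*w^3 - 90*g^2*w^2 - 168*g*w^4 - 324*g*w^3 + 504*w^4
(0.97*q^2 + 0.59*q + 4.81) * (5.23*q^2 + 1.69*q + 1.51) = 5.0731*q^4 + 4.725*q^3 + 27.6181*q^2 + 9.0198*q + 7.2631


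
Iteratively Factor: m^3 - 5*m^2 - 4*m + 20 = (m - 5)*(m^2 - 4) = (m - 5)*(m - 2)*(m + 2)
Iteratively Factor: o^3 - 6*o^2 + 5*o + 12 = (o + 1)*(o^2 - 7*o + 12) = (o - 4)*(o + 1)*(o - 3)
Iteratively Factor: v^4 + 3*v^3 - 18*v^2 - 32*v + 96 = (v - 3)*(v^3 + 6*v^2 - 32) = (v - 3)*(v + 4)*(v^2 + 2*v - 8) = (v - 3)*(v + 4)^2*(v - 2)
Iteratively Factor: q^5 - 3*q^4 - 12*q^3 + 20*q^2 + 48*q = (q + 2)*(q^4 - 5*q^3 - 2*q^2 + 24*q) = q*(q + 2)*(q^3 - 5*q^2 - 2*q + 24) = q*(q + 2)^2*(q^2 - 7*q + 12) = q*(q - 4)*(q + 2)^2*(q - 3)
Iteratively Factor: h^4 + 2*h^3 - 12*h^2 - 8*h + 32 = (h - 2)*(h^3 + 4*h^2 - 4*h - 16) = (h - 2)^2*(h^2 + 6*h + 8) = (h - 2)^2*(h + 4)*(h + 2)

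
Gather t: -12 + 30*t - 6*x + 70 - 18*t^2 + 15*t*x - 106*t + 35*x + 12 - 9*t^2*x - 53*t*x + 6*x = t^2*(-9*x - 18) + t*(-38*x - 76) + 35*x + 70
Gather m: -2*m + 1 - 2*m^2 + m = -2*m^2 - m + 1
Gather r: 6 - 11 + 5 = 0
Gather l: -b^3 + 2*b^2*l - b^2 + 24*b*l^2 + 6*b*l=-b^3 - b^2 + 24*b*l^2 + l*(2*b^2 + 6*b)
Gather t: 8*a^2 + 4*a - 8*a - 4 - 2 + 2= 8*a^2 - 4*a - 4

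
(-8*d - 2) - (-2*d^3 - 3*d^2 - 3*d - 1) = 2*d^3 + 3*d^2 - 5*d - 1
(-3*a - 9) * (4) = -12*a - 36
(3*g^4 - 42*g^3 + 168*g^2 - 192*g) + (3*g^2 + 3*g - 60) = 3*g^4 - 42*g^3 + 171*g^2 - 189*g - 60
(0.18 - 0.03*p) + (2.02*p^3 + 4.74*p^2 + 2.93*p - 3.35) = 2.02*p^3 + 4.74*p^2 + 2.9*p - 3.17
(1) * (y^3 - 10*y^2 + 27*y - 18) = y^3 - 10*y^2 + 27*y - 18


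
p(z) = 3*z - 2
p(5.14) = 13.42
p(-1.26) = -5.78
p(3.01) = 7.03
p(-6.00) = -20.00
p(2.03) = 4.09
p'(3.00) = 3.00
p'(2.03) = 3.00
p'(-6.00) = 3.00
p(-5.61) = -18.83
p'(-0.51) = 3.00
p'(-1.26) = 3.00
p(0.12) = -1.64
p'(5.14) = 3.00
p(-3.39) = -12.17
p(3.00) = 7.00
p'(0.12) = 3.00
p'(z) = 3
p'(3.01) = 3.00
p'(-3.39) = 3.00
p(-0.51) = -3.53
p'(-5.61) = 3.00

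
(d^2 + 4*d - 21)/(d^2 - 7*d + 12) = (d + 7)/(d - 4)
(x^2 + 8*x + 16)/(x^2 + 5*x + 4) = (x + 4)/(x + 1)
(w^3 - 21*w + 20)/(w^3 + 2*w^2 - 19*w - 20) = (w - 1)/(w + 1)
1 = 1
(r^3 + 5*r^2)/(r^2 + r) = r*(r + 5)/(r + 1)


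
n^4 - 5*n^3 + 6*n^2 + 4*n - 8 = (n - 2)^3*(n + 1)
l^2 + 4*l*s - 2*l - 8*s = (l - 2)*(l + 4*s)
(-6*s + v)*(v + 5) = -6*s*v - 30*s + v^2 + 5*v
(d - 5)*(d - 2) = d^2 - 7*d + 10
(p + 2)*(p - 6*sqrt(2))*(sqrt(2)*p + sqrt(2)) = sqrt(2)*p^3 - 12*p^2 + 3*sqrt(2)*p^2 - 36*p + 2*sqrt(2)*p - 24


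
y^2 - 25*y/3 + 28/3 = (y - 7)*(y - 4/3)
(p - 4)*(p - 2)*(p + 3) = p^3 - 3*p^2 - 10*p + 24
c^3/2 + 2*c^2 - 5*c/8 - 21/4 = (c/2 + 1)*(c - 3/2)*(c + 7/2)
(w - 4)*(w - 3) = w^2 - 7*w + 12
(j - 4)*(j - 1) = j^2 - 5*j + 4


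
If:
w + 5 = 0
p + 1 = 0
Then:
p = -1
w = -5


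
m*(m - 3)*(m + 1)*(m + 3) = m^4 + m^3 - 9*m^2 - 9*m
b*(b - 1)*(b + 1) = b^3 - b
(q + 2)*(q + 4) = q^2 + 6*q + 8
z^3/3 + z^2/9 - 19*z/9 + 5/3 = (z/3 + 1)*(z - 5/3)*(z - 1)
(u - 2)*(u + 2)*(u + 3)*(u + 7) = u^4 + 10*u^3 + 17*u^2 - 40*u - 84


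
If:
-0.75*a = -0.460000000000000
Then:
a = 0.61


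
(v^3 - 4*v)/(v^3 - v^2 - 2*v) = (v + 2)/(v + 1)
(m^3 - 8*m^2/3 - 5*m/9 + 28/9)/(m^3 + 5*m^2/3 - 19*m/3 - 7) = (m - 4/3)/(m + 3)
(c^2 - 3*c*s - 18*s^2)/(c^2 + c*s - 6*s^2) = (-c + 6*s)/(-c + 2*s)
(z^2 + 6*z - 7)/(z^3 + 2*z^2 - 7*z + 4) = (z + 7)/(z^2 + 3*z - 4)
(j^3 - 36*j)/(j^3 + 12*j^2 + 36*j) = (j - 6)/(j + 6)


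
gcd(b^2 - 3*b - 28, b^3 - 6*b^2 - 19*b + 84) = b^2 - 3*b - 28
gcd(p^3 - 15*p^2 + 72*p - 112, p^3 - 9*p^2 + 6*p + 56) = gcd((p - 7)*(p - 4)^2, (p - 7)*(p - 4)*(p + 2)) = p^2 - 11*p + 28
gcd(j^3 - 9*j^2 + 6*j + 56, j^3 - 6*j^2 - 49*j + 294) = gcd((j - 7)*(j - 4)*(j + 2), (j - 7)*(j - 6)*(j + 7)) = j - 7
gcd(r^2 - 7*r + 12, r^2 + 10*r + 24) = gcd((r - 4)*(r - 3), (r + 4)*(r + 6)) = 1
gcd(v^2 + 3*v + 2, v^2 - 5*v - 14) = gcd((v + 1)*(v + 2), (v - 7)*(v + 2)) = v + 2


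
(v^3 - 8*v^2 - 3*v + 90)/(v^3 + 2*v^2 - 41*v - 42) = (v^2 - 2*v - 15)/(v^2 + 8*v + 7)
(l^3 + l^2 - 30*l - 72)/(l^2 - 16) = (l^2 - 3*l - 18)/(l - 4)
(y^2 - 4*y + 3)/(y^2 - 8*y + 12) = (y^2 - 4*y + 3)/(y^2 - 8*y + 12)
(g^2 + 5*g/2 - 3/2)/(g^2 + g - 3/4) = 2*(g + 3)/(2*g + 3)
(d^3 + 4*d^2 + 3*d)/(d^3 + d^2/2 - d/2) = 2*(d + 3)/(2*d - 1)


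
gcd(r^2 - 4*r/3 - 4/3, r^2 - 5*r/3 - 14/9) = r + 2/3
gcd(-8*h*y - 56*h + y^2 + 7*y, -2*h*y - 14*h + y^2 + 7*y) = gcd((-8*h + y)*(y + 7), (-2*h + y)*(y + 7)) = y + 7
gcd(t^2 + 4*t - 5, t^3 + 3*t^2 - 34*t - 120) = t + 5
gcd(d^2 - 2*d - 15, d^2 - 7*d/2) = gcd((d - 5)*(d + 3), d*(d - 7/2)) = 1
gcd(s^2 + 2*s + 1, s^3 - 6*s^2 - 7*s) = s + 1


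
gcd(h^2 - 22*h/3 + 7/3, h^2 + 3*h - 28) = 1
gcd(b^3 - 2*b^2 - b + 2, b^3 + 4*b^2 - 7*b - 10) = b^2 - b - 2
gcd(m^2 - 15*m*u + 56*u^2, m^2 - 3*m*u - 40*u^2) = -m + 8*u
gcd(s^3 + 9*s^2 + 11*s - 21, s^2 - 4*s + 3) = s - 1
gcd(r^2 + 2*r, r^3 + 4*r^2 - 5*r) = r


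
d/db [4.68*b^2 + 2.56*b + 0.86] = 9.36*b + 2.56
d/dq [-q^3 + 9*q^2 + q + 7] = -3*q^2 + 18*q + 1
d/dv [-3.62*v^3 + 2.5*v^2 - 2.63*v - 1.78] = -10.86*v^2 + 5.0*v - 2.63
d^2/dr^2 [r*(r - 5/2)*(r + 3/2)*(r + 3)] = 12*r^2 + 12*r - 27/2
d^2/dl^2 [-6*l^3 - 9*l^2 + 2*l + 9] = -36*l - 18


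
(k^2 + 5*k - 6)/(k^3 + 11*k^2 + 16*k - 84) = (k - 1)/(k^2 + 5*k - 14)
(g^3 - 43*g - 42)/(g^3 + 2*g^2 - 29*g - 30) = (g - 7)/(g - 5)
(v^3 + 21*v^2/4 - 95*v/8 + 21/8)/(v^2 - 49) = (8*v^2 - 14*v + 3)/(8*(v - 7))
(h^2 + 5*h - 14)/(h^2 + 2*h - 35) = (h - 2)/(h - 5)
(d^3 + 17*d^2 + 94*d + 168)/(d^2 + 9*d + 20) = (d^2 + 13*d + 42)/(d + 5)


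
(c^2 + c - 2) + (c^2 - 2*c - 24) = 2*c^2 - c - 26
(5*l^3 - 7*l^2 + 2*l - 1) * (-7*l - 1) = -35*l^4 + 44*l^3 - 7*l^2 + 5*l + 1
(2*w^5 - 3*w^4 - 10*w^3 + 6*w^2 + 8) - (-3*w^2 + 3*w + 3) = 2*w^5 - 3*w^4 - 10*w^3 + 9*w^2 - 3*w + 5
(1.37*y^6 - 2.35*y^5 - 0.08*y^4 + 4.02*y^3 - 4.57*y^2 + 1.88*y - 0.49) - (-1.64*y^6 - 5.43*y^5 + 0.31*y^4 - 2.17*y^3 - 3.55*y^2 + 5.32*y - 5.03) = 3.01*y^6 + 3.08*y^5 - 0.39*y^4 + 6.19*y^3 - 1.02*y^2 - 3.44*y + 4.54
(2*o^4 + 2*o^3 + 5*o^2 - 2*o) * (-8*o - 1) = -16*o^5 - 18*o^4 - 42*o^3 + 11*o^2 + 2*o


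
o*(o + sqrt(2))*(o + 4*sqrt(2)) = o^3 + 5*sqrt(2)*o^2 + 8*o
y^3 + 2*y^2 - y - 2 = (y - 1)*(y + 1)*(y + 2)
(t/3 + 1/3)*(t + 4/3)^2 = t^3/3 + 11*t^2/9 + 40*t/27 + 16/27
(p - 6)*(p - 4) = p^2 - 10*p + 24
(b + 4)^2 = b^2 + 8*b + 16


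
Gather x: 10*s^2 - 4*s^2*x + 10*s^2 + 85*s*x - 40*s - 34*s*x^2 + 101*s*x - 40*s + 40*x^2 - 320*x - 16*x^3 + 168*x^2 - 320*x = 20*s^2 - 80*s - 16*x^3 + x^2*(208 - 34*s) + x*(-4*s^2 + 186*s - 640)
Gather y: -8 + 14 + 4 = 10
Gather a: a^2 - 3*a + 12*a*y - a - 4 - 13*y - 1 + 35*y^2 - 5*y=a^2 + a*(12*y - 4) + 35*y^2 - 18*y - 5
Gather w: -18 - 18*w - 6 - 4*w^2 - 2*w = -4*w^2 - 20*w - 24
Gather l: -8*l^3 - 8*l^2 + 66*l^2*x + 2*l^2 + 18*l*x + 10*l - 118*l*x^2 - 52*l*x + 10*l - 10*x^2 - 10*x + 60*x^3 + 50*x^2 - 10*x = -8*l^3 + l^2*(66*x - 6) + l*(-118*x^2 - 34*x + 20) + 60*x^3 + 40*x^2 - 20*x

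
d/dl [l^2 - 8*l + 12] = 2*l - 8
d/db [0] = 0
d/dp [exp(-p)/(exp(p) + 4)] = 2*(-exp(p) - 2)*exp(-p)/(exp(2*p) + 8*exp(p) + 16)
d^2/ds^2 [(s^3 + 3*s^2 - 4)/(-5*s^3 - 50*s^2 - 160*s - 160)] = 2*(7*s - 2)/(5*(s^4 + 16*s^3 + 96*s^2 + 256*s + 256))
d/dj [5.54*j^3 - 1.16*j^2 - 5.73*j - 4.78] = 16.62*j^2 - 2.32*j - 5.73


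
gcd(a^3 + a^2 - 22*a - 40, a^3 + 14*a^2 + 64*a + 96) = a + 4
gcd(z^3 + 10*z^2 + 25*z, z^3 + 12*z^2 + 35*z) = z^2 + 5*z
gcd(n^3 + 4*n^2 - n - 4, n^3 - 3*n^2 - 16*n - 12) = n + 1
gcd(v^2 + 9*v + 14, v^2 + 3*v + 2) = v + 2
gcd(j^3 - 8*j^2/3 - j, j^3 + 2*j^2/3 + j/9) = j^2 + j/3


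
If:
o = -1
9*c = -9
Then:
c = -1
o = -1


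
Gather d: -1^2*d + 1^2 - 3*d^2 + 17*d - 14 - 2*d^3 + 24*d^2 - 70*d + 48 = -2*d^3 + 21*d^2 - 54*d + 35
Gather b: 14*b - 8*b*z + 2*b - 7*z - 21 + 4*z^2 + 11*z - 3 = b*(16 - 8*z) + 4*z^2 + 4*z - 24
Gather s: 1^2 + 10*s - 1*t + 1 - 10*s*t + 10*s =s*(20 - 10*t) - t + 2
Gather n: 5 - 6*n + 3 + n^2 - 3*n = n^2 - 9*n + 8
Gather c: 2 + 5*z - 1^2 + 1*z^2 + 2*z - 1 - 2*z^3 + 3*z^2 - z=-2*z^3 + 4*z^2 + 6*z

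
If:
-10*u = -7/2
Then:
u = 7/20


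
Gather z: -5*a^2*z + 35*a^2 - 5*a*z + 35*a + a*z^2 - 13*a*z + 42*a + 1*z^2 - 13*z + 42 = 35*a^2 + 77*a + z^2*(a + 1) + z*(-5*a^2 - 18*a - 13) + 42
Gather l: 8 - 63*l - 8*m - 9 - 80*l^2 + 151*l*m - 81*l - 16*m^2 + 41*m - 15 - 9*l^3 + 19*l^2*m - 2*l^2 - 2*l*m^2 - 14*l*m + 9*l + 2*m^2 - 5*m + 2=-9*l^3 + l^2*(19*m - 82) + l*(-2*m^2 + 137*m - 135) - 14*m^2 + 28*m - 14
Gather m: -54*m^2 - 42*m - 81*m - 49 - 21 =-54*m^2 - 123*m - 70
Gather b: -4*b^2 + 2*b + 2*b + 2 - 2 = -4*b^2 + 4*b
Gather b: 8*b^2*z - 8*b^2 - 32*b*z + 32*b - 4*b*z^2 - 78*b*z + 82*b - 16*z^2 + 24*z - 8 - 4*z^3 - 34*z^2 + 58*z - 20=b^2*(8*z - 8) + b*(-4*z^2 - 110*z + 114) - 4*z^3 - 50*z^2 + 82*z - 28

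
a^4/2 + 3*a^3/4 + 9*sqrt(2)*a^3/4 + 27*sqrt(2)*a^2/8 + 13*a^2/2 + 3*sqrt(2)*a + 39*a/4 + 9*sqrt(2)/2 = (a/2 + sqrt(2))*(a + 3/2)*(a + sqrt(2))*(a + 3*sqrt(2)/2)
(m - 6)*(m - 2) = m^2 - 8*m + 12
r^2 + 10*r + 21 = (r + 3)*(r + 7)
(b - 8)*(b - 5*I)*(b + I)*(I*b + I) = I*b^4 + 4*b^3 - 7*I*b^3 - 28*b^2 - 3*I*b^2 - 32*b - 35*I*b - 40*I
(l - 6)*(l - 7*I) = l^2 - 6*l - 7*I*l + 42*I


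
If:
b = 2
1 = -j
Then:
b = 2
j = -1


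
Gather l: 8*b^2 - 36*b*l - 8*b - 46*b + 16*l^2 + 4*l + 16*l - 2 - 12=8*b^2 - 54*b + 16*l^2 + l*(20 - 36*b) - 14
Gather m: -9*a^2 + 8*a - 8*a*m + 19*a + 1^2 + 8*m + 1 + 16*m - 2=-9*a^2 + 27*a + m*(24 - 8*a)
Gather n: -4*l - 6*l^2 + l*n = -6*l^2 + l*n - 4*l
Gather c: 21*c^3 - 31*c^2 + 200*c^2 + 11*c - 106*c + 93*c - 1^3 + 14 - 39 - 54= 21*c^3 + 169*c^2 - 2*c - 80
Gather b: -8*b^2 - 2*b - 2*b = -8*b^2 - 4*b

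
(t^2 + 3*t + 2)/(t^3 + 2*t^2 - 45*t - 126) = (t^2 + 3*t + 2)/(t^3 + 2*t^2 - 45*t - 126)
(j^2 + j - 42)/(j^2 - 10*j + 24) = (j + 7)/(j - 4)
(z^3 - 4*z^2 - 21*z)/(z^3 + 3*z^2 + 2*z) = (z^2 - 4*z - 21)/(z^2 + 3*z + 2)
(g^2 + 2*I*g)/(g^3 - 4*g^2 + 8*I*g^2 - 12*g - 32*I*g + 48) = g/(g^2 + g*(-4 + 6*I) - 24*I)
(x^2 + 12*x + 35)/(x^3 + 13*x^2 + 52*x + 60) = (x + 7)/(x^2 + 8*x + 12)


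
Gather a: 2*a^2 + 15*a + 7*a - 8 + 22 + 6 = 2*a^2 + 22*a + 20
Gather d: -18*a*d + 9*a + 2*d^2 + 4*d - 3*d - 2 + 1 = 9*a + 2*d^2 + d*(1 - 18*a) - 1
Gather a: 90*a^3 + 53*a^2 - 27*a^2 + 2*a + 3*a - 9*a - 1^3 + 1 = 90*a^3 + 26*a^2 - 4*a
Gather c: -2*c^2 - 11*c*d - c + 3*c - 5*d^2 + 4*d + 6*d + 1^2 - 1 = -2*c^2 + c*(2 - 11*d) - 5*d^2 + 10*d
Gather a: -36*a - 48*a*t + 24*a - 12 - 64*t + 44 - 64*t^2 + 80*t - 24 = a*(-48*t - 12) - 64*t^2 + 16*t + 8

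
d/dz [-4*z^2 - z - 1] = -8*z - 1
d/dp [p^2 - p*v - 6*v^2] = 2*p - v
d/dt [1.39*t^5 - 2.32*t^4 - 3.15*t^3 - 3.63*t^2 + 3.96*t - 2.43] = 6.95*t^4 - 9.28*t^3 - 9.45*t^2 - 7.26*t + 3.96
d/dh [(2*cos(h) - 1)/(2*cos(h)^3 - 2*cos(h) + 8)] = (3*sin(h)^2 + 3*cos(h) + cos(3*h) - 10)*sin(h)/(2*(sin(h)^2*cos(h) - 4)^2)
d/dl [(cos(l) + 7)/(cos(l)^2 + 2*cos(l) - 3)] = (cos(l)^2 + 14*cos(l) + 17)*sin(l)/(cos(l)^2 + 2*cos(l) - 3)^2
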